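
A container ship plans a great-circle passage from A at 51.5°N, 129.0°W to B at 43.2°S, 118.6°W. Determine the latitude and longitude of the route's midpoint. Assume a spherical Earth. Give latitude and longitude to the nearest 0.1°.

The haversine formula gives a central angle δ ≈ 1.660 rad (95.1°) between the endpoints.
Interpolate at f = 1/2 with slerp weights a = sin((1−f)δ)/sin δ ≈ 0.741, b = sin(fδ)/sin δ ≈ 0.741.
p = a·p₁ + b·p₂ ≈ (-0.549, -0.833, 0.073); φ = arcsin(p_z) ≈ 4.17°, λ = atan2(p_y, p_x) ≈ -123.39°.

≈ 4.2°N, 123.4°W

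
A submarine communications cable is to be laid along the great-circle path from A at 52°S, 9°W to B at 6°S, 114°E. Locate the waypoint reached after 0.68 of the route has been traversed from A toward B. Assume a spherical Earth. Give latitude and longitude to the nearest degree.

The haversine formula gives a central angle δ ≈ 1.825 rad (104.5°) between the endpoints.
Interpolate at f = 0.68 with slerp weights a = sin((1−f)δ)/sin δ ≈ 0.570, b = sin(fδ)/sin δ ≈ 0.977.
p = a·p₁ + b·p₂ ≈ (-0.049, 0.833, -0.551); φ = arcsin(p_z) ≈ -33.43°, λ = atan2(p_y, p_x) ≈ 93.37°.

≈ 33°S, 93°E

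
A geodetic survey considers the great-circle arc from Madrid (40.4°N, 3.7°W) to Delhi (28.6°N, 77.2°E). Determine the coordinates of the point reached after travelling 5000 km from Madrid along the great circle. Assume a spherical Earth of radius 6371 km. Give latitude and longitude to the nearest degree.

Write both endpoints as unit vectors p₁, p₂ with components (cos φ cos λ, cos φ sin λ, sin φ).
The central angle between the endpoints is δ = arccos(p₁·p₂) ≈ 1.142 rad (65.4°). The total great-circle distance is δ·R ≈ 1.142 × 6371 ≈ 7274 km, so the target fraction is f = 5000/7274 ≈ 0.687.
Interpolate at f ≈ 0.687 with slerp weights a = sin((1−f)δ)/sin δ ≈ 0.384, b = sin(fδ)/sin δ ≈ 0.777.
p = a·p₁ + b·p₂ ≈ (0.443, 0.646, 0.621); φ = arcsin(p_z) ≈ 38.39°, λ = atan2(p_y, p_x) ≈ 55.57°.

≈ (38°N, 56°E)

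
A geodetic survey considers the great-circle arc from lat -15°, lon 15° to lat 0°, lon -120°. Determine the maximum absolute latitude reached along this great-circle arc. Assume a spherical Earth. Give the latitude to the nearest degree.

≈ -21°

The great circle lies in the plane with unit normal n̂ = (p₁ × p₂)/|p₁ × p₂|.
Here n̂_z ≈ -0.935; the vertex latitude is φ_max = arccos|n̂_z| ≈ 20.8°.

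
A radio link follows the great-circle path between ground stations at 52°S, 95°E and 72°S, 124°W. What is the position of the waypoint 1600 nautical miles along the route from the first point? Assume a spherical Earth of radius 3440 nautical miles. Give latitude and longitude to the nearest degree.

≈ 76°S, 123°E

Convert each endpoint to a unit vector on the sphere (x = cos φ cos λ, y = cos φ sin λ, z = sin φ).
The central angle between the endpoints is δ = arccos(p₁·p₂) ≈ 0.925 rad (53.0°). The total great-circle distance is δ·R ≈ 0.925 × 3440 ≈ 3183 nmi, so the target fraction is f = 1600/3183 ≈ 0.503.
Interpolate at f ≈ 0.503 with slerp weights a = sin((1−f)δ)/sin δ ≈ 0.556, b = sin(fδ)/sin δ ≈ 0.561.
p = a·p₁ + b·p₂ ≈ (-0.127, 0.197, -0.972); φ = arcsin(p_z) ≈ -76.44°, λ = atan2(p_y, p_x) ≈ 122.76°.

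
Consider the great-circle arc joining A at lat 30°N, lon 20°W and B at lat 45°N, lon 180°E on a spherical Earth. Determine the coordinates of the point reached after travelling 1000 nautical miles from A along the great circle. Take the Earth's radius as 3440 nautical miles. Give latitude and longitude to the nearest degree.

Write both endpoints as unit vectors p₁, p₂ with components (cos φ cos λ, cos φ sin λ, sin φ).
The central angle between the endpoints is δ = arccos(p₁·p₂) ≈ 1.795 rad (102.8°). The total great-circle distance is δ·R ≈ 1.795 × 3440 ≈ 6173 nmi, so the target fraction is f = 1000/6173 ≈ 0.162.
Interpolate at f ≈ 0.162 with slerp weights a = sin((1−f)δ)/sin δ ≈ 1.023, b = sin(fδ)/sin δ ≈ 0.294.
p = a·p₁ + b·p₂ ≈ (0.625, -0.303, 0.719); φ = arcsin(p_z) ≈ 46.01°, λ = atan2(p_y, p_x) ≈ -25.88°.

≈ lat 46°N, lon 26°W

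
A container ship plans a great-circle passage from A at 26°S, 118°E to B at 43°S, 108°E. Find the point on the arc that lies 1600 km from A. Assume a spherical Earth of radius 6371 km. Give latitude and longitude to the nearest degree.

Convert each endpoint to a unit vector on the sphere (x = cos φ cos λ, y = cos φ sin λ, z = sin φ).
The central angle between the endpoints is δ = arccos(p₁·p₂) ≈ 0.329 rad (18.9°). The total great-circle distance is δ·R ≈ 0.329 × 6371 ≈ 2097 km, so the target fraction is f = 1600/2097 ≈ 0.763.
Interpolate at f ≈ 0.763 with slerp weights a = sin((1−f)δ)/sin δ ≈ 0.241, b = sin(fδ)/sin δ ≈ 0.769.
p = a·p₁ + b·p₂ ≈ (-0.275, 0.726, -0.630); φ = arcsin(p_z) ≈ -39.05°, λ = atan2(p_y, p_x) ≈ 110.78°.

≈ 39°S, 111°E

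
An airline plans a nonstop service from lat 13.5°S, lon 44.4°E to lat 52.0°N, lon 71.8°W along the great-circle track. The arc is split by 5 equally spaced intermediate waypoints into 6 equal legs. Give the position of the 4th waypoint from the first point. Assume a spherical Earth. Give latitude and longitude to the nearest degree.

The haversine formula gives a central angle δ ≈ 2.036 rad (116.6°) between the endpoints.
Interpolate at f = 4/6 with slerp weights a = sin((1−f)δ)/sin δ ≈ 0.702, b = sin(fδ)/sin δ ≈ 1.093.
p = a·p₁ + b·p₂ ≈ (0.698, -0.162, 0.698); φ = arcsin(p_z) ≈ 44.23°, λ = atan2(p_y, p_x) ≈ -13.04°.

≈ lat 44°N, lon 13°W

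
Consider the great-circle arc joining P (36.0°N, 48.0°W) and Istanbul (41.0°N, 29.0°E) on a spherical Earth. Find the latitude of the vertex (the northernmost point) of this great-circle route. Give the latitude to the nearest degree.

The great circle lies in the plane with unit normal n̂ = (p₁ × p₂)/|p₁ × p₂|.
Here n̂_z ≈ +0.698; the vertex latitude is φ_max = arccos|n̂_z| ≈ 45.7°.
Check via Clairaut: cos φ_max = |cos φ₁| · sin C = cos(36.0°)·sin(59.6°) ≈ 0.698, again giving ≈ 45.7°.

≈ 46°N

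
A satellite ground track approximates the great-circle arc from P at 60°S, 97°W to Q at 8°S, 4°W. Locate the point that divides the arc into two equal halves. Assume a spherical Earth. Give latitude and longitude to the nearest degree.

Convert each endpoint to a unit vector on the sphere (x = cos φ cos λ, y = cos φ sin λ, z = sin φ).
The central angle between the endpoints is δ = arccos(p₁·p₂) ≈ 1.476 rad (84.6°).
Interpolate at f = 1/2 with slerp weights a = sin((1−f)δ)/sin δ ≈ 0.676, b = sin(fδ)/sin δ ≈ 0.676.
p = a·p₁ + b·p₂ ≈ (0.626, -0.382, -0.679); φ = arcsin(p_z) ≈ -42.79°, λ = atan2(p_y, p_x) ≈ -31.38°.

≈ 43°S, 31°W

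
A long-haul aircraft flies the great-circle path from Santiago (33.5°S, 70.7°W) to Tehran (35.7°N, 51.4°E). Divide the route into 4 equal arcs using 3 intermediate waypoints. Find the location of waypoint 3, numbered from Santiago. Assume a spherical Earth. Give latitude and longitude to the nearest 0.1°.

≈ 21.9°N, 16.6°E

Write both endpoints as unit vectors p₁, p₂ with components (cos φ cos λ, cos φ sin λ, sin φ).
The central angle between the endpoints is δ = arccos(p₁·p₂) ≈ 2.321 rad (133.0°).
Interpolate at f = 3/4 with slerp weights a = sin((1−f)δ)/sin δ ≈ 0.750, b = sin(fδ)/sin δ ≈ 1.347.
p = a·p₁ + b·p₂ ≈ (0.889, 0.265, 0.373); φ = arcsin(p_z) ≈ 21.87°, λ = atan2(p_y, p_x) ≈ 16.61°.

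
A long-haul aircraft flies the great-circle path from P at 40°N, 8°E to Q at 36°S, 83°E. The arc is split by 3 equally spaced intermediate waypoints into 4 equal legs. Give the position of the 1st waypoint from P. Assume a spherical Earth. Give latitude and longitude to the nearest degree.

The haversine formula gives a central angle δ ≈ 1.790 rad (102.6°) between the endpoints.
Interpolate at f = 1/4 with slerp weights a = sin((1−f)δ)/sin δ ≈ 0.998, b = sin(fδ)/sin δ ≈ 0.443.
p = a·p₁ + b·p₂ ≈ (0.801, 0.462, 0.381); φ = arcsin(p_z) ≈ 22.39°, λ = atan2(p_y, p_x) ≈ 30.00°.

≈ 22°N, 30°E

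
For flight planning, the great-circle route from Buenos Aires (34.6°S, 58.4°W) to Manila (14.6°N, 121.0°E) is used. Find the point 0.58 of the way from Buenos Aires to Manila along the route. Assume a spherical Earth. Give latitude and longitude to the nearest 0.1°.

Write both endpoints as unit vectors p₁, p₂ with components (cos φ cos λ, cos φ sin λ, sin φ).
The central angle between the endpoints is δ = arccos(p₁·p₂) ≈ 2.792 rad (160.0°).
Interpolate at f = 0.58 with slerp weights a = sin((1−f)δ)/sin δ ≈ 2.694, b = sin(fδ)/sin δ ≈ 2.919.
p = a·p₁ + b·p₂ ≈ (-0.293, 0.533, -0.794); φ = arcsin(p_z) ≈ -52.57°, λ = atan2(p_y, p_x) ≈ 118.81°.

≈ (52.6°S, 118.8°E)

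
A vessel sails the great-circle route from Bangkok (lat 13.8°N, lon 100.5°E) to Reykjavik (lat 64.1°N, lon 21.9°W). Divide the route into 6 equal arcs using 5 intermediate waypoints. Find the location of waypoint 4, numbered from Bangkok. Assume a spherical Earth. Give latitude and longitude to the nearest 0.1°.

≈ lat 64.6°N, lon 52.2°E

Write both endpoints as unit vectors p₁, p₂ with components (cos φ cos λ, cos φ sin λ, sin φ).
The central angle between the endpoints is δ = arccos(p₁·p₂) ≈ 1.584 rad (90.7°).
Interpolate at f = 4/6 with slerp weights a = sin((1−f)δ)/sin δ ≈ 0.504, b = sin(fδ)/sin δ ≈ 0.870.
p = a·p₁ + b·p₂ ≈ (0.264, 0.339, 0.903); φ = arcsin(p_z) ≈ 64.56°, λ = atan2(p_y, p_x) ≈ 52.15°.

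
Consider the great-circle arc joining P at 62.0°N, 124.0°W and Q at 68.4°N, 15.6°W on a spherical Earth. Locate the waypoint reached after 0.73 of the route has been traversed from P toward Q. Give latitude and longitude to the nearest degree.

≈ 74°N, 44°W

Write both endpoints as unit vectors p₁, p₂ with components (cos φ cos λ, cos φ sin λ, sin φ).
The central angle between the endpoints is δ = arccos(p₁·p₂) ≈ 0.698 rad (40.0°).
Interpolate at f = 0.73 with slerp weights a = sin((1−f)δ)/sin δ ≈ 0.291, b = sin(fδ)/sin δ ≈ 0.759.
p = a·p₁ + b·p₂ ≈ (0.193, -0.189, 0.963); φ = arcsin(p_z) ≈ 74.36°, λ = atan2(p_y, p_x) ≈ -44.40°.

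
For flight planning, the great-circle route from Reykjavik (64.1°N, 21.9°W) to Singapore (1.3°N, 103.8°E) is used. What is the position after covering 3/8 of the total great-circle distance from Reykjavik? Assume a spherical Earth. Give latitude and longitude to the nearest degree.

≈ 58°N, 65°E

Convert each endpoint to a unit vector on the sphere (x = cos φ cos λ, y = cos φ sin λ, z = sin φ).
The central angle between the endpoints is δ = arccos(p₁·p₂) ≈ 1.807 rad (103.6°).
Interpolate at f = 3/8 with slerp weights a = sin((1−f)δ)/sin δ ≈ 0.930, b = sin(fδ)/sin δ ≈ 0.645.
p = a·p₁ + b·p₂ ≈ (0.223, 0.475, 0.851); φ = arcsin(p_z) ≈ 58.36°, λ = atan2(p_y, p_x) ≈ 64.82°.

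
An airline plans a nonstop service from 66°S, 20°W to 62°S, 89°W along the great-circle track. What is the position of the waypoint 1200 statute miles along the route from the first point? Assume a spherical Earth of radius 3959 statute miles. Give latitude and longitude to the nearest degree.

Convert each endpoint to a unit vector on the sphere (x = cos φ cos λ, y = cos φ sin λ, z = sin φ).
The central angle between the endpoints is δ = arccos(p₁·p₂) ≈ 0.505 rad (28.9°). The total great-circle distance is δ·R ≈ 0.505 × 3959 ≈ 2000 mi, so the target fraction is f = 1200/2000 ≈ 0.600.
Interpolate at f ≈ 0.600 with slerp weights a = sin((1−f)δ)/sin δ ≈ 0.415, b = sin(fδ)/sin δ ≈ 0.617.
p = a·p₁ + b·p₂ ≈ (0.164, -0.347, -0.923); φ = arcsin(p_z) ≈ -67.43°, λ = atan2(p_y, p_x) ≈ -64.77°.

≈ 67°S, 65°W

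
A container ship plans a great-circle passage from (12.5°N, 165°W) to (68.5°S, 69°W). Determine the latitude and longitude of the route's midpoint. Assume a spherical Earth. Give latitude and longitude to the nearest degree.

≈ (35°S, 144°W)

The haversine formula gives a central angle δ ≈ 1.812 rad (103.8°) between the endpoints.
Interpolate at f = 1/2 with slerp weights a = sin((1−f)δ)/sin δ ≈ 0.810, b = sin(fδ)/sin δ ≈ 0.810.
p = a·p₁ + b·p₂ ≈ (-0.658, -0.482, -0.579); φ = arcsin(p_z) ≈ -35.36°, λ = atan2(p_y, p_x) ≈ -143.76°.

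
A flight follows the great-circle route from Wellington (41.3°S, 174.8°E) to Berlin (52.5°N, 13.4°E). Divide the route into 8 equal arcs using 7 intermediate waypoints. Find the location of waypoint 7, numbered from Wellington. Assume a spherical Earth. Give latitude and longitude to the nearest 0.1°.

Write both endpoints as unit vectors p₁, p₂ with components (cos φ cos λ, cos φ sin λ, sin φ).
The central angle between the endpoints is δ = arccos(p₁·p₂) ≈ 2.848 rad (163.2°).
Interpolate at f = 7/8 with slerp weights a = sin((1−f)δ)/sin δ ≈ 1.202, b = sin(fδ)/sin δ ≈ 2.088.
p = a·p₁ + b·p₂ ≈ (0.337, 0.376, 0.863); φ = arcsin(p_z) ≈ 59.65°, λ = atan2(p_y, p_x) ≈ 48.16°.

≈ 59.7°N, 48.2°E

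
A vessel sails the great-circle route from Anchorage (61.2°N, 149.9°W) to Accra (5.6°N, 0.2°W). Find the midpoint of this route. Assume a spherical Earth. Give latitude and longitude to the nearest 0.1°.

≈ (57.2°N, 23.0°W)

Convert each endpoint to a unit vector on the sphere (x = cos φ cos λ, y = cos φ sin λ, z = sin φ).
The central angle between the endpoints is δ = arccos(p₁·p₂) ≈ 1.905 rad (109.2°).
Interpolate at f = 1/2 with slerp weights a = sin((1−f)δ)/sin δ ≈ 0.863, b = sin(fδ)/sin δ ≈ 0.863.
p = a·p₁ + b·p₂ ≈ (0.499, -0.211, 0.840); φ = arcsin(p_z) ≈ 57.18°, λ = atan2(p_y, p_x) ≈ -22.96°.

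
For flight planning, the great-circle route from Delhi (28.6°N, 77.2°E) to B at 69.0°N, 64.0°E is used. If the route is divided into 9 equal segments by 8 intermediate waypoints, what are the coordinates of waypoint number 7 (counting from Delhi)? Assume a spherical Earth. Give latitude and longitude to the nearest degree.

Write both endpoints as unit vectors p₁, p₂ with components (cos φ cos λ, cos φ sin λ, sin φ).
The central angle between the endpoints is δ = arccos(p₁·p₂) ≈ 0.718 rad (41.1°).
Interpolate at f = 7/9 with slerp weights a = sin((1−f)δ)/sin δ ≈ 0.241, b = sin(fδ)/sin δ ≈ 0.805.
p = a·p₁ + b·p₂ ≈ (0.174, 0.466, 0.868); φ = arcsin(p_z) ≈ 60.17°, λ = atan2(p_y, p_x) ≈ 69.59°.

≈ 60°N, 70°E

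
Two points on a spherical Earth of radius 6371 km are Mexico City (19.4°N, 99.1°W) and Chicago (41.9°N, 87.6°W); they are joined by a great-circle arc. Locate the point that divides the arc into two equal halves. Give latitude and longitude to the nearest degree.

Write both endpoints as unit vectors p₁, p₂ with components (cos φ cos λ, cos φ sin λ, sin φ).
The central angle between the endpoints is δ = arccos(p₁·p₂) ≈ 0.428 rad (24.5°).
Interpolate at f = 1/2 with slerp weights a = sin((1−f)δ)/sin δ ≈ 0.512, b = sin(fδ)/sin δ ≈ 0.512.
p = a·p₁ + b·p₂ ≈ (-0.060, -0.857, 0.512); φ = arcsin(p_z) ≈ 30.78°, λ = atan2(p_y, p_x) ≈ -94.03°.

≈ (31°N, 94°W)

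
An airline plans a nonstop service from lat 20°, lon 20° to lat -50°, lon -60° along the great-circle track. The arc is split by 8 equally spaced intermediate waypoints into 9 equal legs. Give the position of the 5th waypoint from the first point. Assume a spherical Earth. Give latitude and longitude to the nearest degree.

≈ lat -23°, lon -15°

Convert each endpoint to a unit vector on the sphere (x = cos φ cos λ, y = cos φ sin λ, z = sin φ).
The central angle between the endpoints is δ = arccos(p₁·p₂) ≈ 1.729 rad (99.0°).
Interpolate at f = 5/9 with slerp weights a = sin((1−f)δ)/sin δ ≈ 0.704, b = sin(fδ)/sin δ ≈ 0.830.
p = a·p₁ + b·p₂ ≈ (0.888, -0.236, -0.395); φ = arcsin(p_z) ≈ -23.26°, λ = atan2(p_y, p_x) ≈ -14.87°.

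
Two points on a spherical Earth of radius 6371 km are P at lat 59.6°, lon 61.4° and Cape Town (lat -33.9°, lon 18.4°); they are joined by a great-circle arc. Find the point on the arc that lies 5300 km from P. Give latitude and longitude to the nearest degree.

Write both endpoints as unit vectors p₁, p₂ with components (cos φ cos λ, cos φ sin λ, sin φ).
The central angle between the endpoints is δ = arccos(p₁·p₂) ≈ 1.746 rad (100.0°). The total great-circle distance is δ·R ≈ 1.746 × 6371 ≈ 11121 km, so the target fraction is f = 5300/11121 ≈ 0.477.
Interpolate at f ≈ 0.477 with slerp weights a = sin((1−f)δ)/sin δ ≈ 0.804, b = sin(fδ)/sin δ ≈ 0.751.
p = a·p₁ + b·p₂ ≈ (0.786, 0.554, 0.275); φ = arcsin(p_z) ≈ 15.95°, λ = atan2(p_y, p_x) ≈ 35.17°.

≈ lat 16°, lon 35°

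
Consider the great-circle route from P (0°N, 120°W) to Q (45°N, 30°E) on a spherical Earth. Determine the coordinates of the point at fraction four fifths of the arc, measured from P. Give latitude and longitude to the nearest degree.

From cos δ = sin φ₁ sin φ₂ + cos φ₁ cos φ₂ cos Δλ, the central angle is δ ≈ 2.230 rad (127.8°).
Interpolate at f = 4/5 with slerp weights a = sin((1−f)δ)/sin δ ≈ 0.546, b = sin(fδ)/sin δ ≈ 1.236.
p = a·p₁ + b·p₂ ≈ (0.484, -0.035, 0.874); φ = arcsin(p_z) ≈ 60.95°, λ = atan2(p_y, p_x) ≈ -4.18°.

≈ (61°N, 4°W)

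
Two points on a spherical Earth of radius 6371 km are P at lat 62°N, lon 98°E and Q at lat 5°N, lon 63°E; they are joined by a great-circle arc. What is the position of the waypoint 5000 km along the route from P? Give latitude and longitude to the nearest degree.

≈ lat 22°N, lon 69°E

Write both endpoints as unit vectors p₁, p₂ with components (cos φ cos λ, cos φ sin λ, sin φ).
The central angle between the endpoints is δ = arccos(p₁·p₂) ≈ 1.093 rad (62.6°). The total great-circle distance is δ·R ≈ 1.093 × 6371 ≈ 6962 km, so the target fraction is f = 5000/6962 ≈ 0.718.
Interpolate at f ≈ 0.718 with slerp weights a = sin((1−f)δ)/sin δ ≈ 0.341, b = sin(fδ)/sin δ ≈ 0.796.
p = a·p₁ + b·p₂ ≈ (0.338, 0.865, 0.371); φ = arcsin(p_z) ≈ 21.76°, λ = atan2(p_y, p_x) ≈ 68.68°.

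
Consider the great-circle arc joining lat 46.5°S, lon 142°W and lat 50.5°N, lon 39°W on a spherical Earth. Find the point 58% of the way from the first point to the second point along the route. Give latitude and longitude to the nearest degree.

≈ lat 12°N, lon 87°W

Write both endpoints as unit vectors p₁, p₂ with components (cos φ cos λ, cos φ sin λ, sin φ).
The central angle between the endpoints is δ = arccos(p₁·p₂) ≈ 2.289 rad (131.2°).
Interpolate at f = 0.58 with slerp weights a = sin((1−f)δ)/sin δ ≈ 1.089, b = sin(fδ)/sin δ ≈ 1.289.
p = a·p₁ + b·p₂ ≈ (0.046, -0.978, 0.205); φ = arcsin(p_z) ≈ 11.81°, λ = atan2(p_y, p_x) ≈ -87.28°.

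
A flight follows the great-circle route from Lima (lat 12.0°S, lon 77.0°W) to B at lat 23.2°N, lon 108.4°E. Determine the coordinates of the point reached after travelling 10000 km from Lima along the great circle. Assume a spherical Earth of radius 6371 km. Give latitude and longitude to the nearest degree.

The haversine formula gives a central angle δ ≈ 2.927 rad (167.7°) between the endpoints. The total great-circle distance is δ·R ≈ 2.927 × 6371 ≈ 18645 km, so the target fraction is f = 10000/18645 ≈ 0.536.
Interpolate at f ≈ 0.536 with slerp weights a = sin((1−f)δ)/sin δ ≈ 4.579, b = sin(fδ)/sin δ ≈ 4.686.
p = a·p₁ + b·p₂ ≈ (-0.352, -0.278, 0.894); φ = arcsin(p_z) ≈ 63.37°, λ = atan2(p_y, p_x) ≈ -141.74°.

≈ lat 63°N, lon 142°W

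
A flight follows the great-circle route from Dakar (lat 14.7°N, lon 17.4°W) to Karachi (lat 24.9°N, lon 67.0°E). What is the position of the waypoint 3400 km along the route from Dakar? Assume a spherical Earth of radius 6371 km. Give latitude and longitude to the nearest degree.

≈ lat 24°N, lon 13°E

Write both endpoints as unit vectors p₁, p₂ with components (cos φ cos λ, cos φ sin λ, sin φ).
The central angle between the endpoints is δ = arccos(p₁·p₂) ≈ 1.377 rad (78.9°). The total great-circle distance is δ·R ≈ 1.377 × 6371 ≈ 8774 km, so the target fraction is f = 3400/8774 ≈ 0.388.
Interpolate at f ≈ 0.388 with slerp weights a = sin((1−f)δ)/sin δ ≈ 0.761, b = sin(fδ)/sin δ ≈ 0.518.
p = a·p₁ + b·p₂ ≈ (0.886, 0.213, 0.411); φ = arcsin(p_z) ≈ 24.29°, λ = atan2(p_y, p_x) ≈ 13.49°.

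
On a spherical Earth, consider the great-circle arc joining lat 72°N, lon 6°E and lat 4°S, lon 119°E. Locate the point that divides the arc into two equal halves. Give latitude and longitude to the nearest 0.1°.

≈ lat 43.7°N, lon 101.0°E

Convert each endpoint to a unit vector on the sphere (x = cos φ cos λ, y = cos φ sin λ, z = sin φ).
The central angle between the endpoints is δ = arccos(p₁·p₂) ≈ 1.759 rad (100.8°).
Interpolate at f = 1/2 with slerp weights a = sin((1−f)δ)/sin δ ≈ 0.784, b = sin(fδ)/sin δ ≈ 0.784.
p = a·p₁ + b·p₂ ≈ (-0.138, 0.709, 0.691); φ = arcsin(p_z) ≈ 43.71°, λ = atan2(p_y, p_x) ≈ 101.03°.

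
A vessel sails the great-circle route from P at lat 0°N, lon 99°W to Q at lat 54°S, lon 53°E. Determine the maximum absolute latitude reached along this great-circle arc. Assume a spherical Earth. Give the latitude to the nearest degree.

The great circle lies in the plane with unit normal n̂ = (p₁ × p₂)/|p₁ × p₂|.
Here n̂_z ≈ +0.323; the vertex latitude is φ_max = arccos|n̂_z| ≈ 71.2°.
Check via Clairaut: cos φ_max = |cos φ₁| · sin C = cos(0.0°)·sin(161.2°) ≈ 0.323, again giving ≈ 71.2°.

≈ 71°S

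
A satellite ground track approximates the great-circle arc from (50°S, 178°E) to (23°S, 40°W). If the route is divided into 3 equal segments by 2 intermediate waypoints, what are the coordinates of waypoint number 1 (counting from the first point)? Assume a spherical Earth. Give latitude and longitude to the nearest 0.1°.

From cos δ = sin φ₁ sin φ₂ + cos φ₁ cos φ₂ cos Δλ, the central angle is δ ≈ 1.739 rad (99.6°).
Interpolate at f = 1/3 with slerp weights a = sin((1−f)δ)/sin δ ≈ 0.929, b = sin(fδ)/sin δ ≈ 0.555.
p = a·p₁ + b·p₂ ≈ (-0.205, -0.308, -0.929); φ = arcsin(p_z) ≈ -68.28°, λ = atan2(p_y, p_x) ≈ -123.72°.

≈ (68.3°S, 123.7°W)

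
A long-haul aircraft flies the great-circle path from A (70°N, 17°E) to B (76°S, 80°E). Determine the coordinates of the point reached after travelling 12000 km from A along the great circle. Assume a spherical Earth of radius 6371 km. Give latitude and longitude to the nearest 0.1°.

Write both endpoints as unit vectors p₁, p₂ with components (cos φ cos λ, cos φ sin λ, sin φ).
The central angle between the endpoints is δ = arccos(p₁·p₂) ≈ 2.635 rad (151.0°). The total great-circle distance is δ·R ≈ 2.635 × 6371 ≈ 16785 km, so the target fraction is f = 12000/16785 ≈ 0.715.
Interpolate at f ≈ 0.715 with slerp weights a = sin((1−f)δ)/sin δ ≈ 1.406, b = sin(fδ)/sin δ ≈ 1.960.
p = a·p₁ + b·p₂ ≈ (0.542, 0.607, -0.581); φ = arcsin(p_z) ≈ -35.50°, λ = atan2(p_y, p_x) ≈ 48.26°.

≈ (35.5°S, 48.3°E)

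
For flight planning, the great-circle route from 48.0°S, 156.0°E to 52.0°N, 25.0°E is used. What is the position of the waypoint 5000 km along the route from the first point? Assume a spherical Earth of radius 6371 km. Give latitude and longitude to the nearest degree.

≈ 19°S, 114°E

Convert each endpoint to a unit vector on the sphere (x = cos φ cos λ, y = cos φ sin λ, z = sin φ).
The central angle between the endpoints is δ = arccos(p₁·p₂) ≈ 2.598 rad (148.9°). The total great-circle distance is δ·R ≈ 2.598 × 6371 ≈ 16552 km, so the target fraction is f = 5000/16552 ≈ 0.302.
Interpolate at f ≈ 0.302 with slerp weights a = sin((1−f)δ)/sin δ ≈ 1.877, b = sin(fδ)/sin δ ≈ 1.366.
p = a·p₁ + b·p₂ ≈ (-0.385, 0.866, -0.318); φ = arcsin(p_z) ≈ -18.55°, λ = atan2(p_y, p_x) ≈ 113.96°.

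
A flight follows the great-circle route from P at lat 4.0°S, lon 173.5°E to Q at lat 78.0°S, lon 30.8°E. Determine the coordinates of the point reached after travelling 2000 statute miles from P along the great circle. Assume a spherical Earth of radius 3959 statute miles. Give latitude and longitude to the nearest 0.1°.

Convert each endpoint to a unit vector on the sphere (x = cos φ cos λ, y = cos φ sin λ, z = sin φ).
The central angle between the endpoints is δ = arccos(p₁·p₂) ≈ 1.668 rad (95.6°). The total great-circle distance is δ·R ≈ 1.668 × 3959 ≈ 6602 mi, so the target fraction is f = 2000/6602 ≈ 0.303.
Interpolate at f ≈ 0.303 with slerp weights a = sin((1−f)δ)/sin δ ≈ 0.922, b = sin(fδ)/sin δ ≈ 0.486.
p = a·p₁ + b·p₂ ≈ (-0.827, 0.156, -0.540); φ = arcsin(p_z) ≈ -32.68°, λ = atan2(p_y, p_x) ≈ 169.33°.

≈ lat 32.7°S, lon 169.3°E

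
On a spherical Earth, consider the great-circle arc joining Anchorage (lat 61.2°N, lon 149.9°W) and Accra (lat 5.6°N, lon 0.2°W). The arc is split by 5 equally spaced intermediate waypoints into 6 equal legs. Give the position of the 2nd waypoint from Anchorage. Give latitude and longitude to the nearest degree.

Write both endpoints as unit vectors p₁, p₂ with components (cos φ cos λ, cos φ sin λ, sin φ).
The central angle between the endpoints is δ = arccos(p₁·p₂) ≈ 1.905 rad (109.2°).
Interpolate at f = 2/6 with slerp weights a = sin((1−f)δ)/sin δ ≈ 1.011, b = sin(fδ)/sin δ ≈ 0.628.
p = a·p₁ + b·p₂ ≈ (0.204, -0.247, 0.948); φ = arcsin(p_z) ≈ 71.35°, λ = atan2(p_y, p_x) ≈ -50.44°.

≈ lat 71°N, lon 50°W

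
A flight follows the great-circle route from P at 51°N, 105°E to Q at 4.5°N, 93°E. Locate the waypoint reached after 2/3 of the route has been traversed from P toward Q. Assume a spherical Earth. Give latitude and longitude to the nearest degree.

Write both endpoints as unit vectors p₁, p₂ with components (cos φ cos λ, cos φ sin λ, sin φ).
The central angle between the endpoints is δ = arccos(p₁·p₂) ≈ 0.830 rad (47.6°).
Interpolate at f = 2/3 with slerp weights a = sin((1−f)δ)/sin δ ≈ 0.370, b = sin(fδ)/sin δ ≈ 0.712.
p = a·p₁ + b·p₂ ≈ (-0.097, 0.934, 0.344); φ = arcsin(p_z) ≈ 20.09°, λ = atan2(p_y, p_x) ≈ 95.96°.

≈ 20°N, 96°E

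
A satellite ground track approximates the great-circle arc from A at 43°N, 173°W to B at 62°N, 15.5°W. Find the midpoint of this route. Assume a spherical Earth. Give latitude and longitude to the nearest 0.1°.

Convert each endpoint to a unit vector on the sphere (x = cos φ cos λ, y = cos φ sin λ, z = sin φ).
The central angle between the endpoints is δ = arccos(p₁·p₂) ≈ 1.282 rad (73.4°).
Interpolate at f = 1/2 with slerp weights a = sin((1−f)δ)/sin δ ≈ 0.624, b = sin(fδ)/sin δ ≈ 0.624.
p = a·p₁ + b·p₂ ≈ (-0.171, -0.134, 0.976); φ = arcsin(p_z) ≈ 77.48°, λ = atan2(p_y, p_x) ≈ -141.88°.

≈ 77.5°N, 141.9°W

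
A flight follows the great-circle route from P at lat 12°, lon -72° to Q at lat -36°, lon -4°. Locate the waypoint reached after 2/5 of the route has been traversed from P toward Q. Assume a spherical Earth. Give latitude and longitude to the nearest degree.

Convert each endpoint to a unit vector on the sphere (x = cos φ cos λ, y = cos φ sin λ, z = sin φ).
The central angle between the endpoints is δ = arccos(p₁·p₂) ≈ 1.396 rad (80.0°).
Interpolate at f = 2/5 with slerp weights a = sin((1−f)δ)/sin δ ≈ 0.754, b = sin(fδ)/sin δ ≈ 0.538.
p = a·p₁ + b·p₂ ≈ (0.662, -0.732, -0.159); φ = arcsin(p_z) ≈ -9.17°, λ = atan2(p_y, p_x) ≈ -47.87°.

≈ lat -9°, lon -48°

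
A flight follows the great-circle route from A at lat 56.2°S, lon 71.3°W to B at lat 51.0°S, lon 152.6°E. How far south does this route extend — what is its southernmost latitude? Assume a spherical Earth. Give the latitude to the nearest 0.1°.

The great circle lies in the plane with unit normal n̂ = (p₁ × p₂)/|p₁ × p₂|.
Here n̂_z ≈ -0.264; the vertex latitude is φ_max = arccos|n̂_z| ≈ 74.7°.

≈ 74.7°S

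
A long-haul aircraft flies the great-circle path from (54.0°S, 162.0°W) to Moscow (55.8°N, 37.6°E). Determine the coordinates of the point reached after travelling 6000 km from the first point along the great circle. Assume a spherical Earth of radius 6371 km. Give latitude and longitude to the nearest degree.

≈ (20°S, 143°E)

From cos δ = sin φ₁ sin φ₂ + cos φ₁ cos φ₂ cos Δλ, the central angle is δ ≈ 2.943 rad (168.6°). The total great-circle distance is δ·R ≈ 2.943 × 6371 ≈ 18750 km, so the target fraction is f = 6000/18750 ≈ 0.320.
Interpolate at f ≈ 0.320 with slerp weights a = sin((1−f)δ)/sin δ ≈ 4.608, b = sin(fδ)/sin δ ≈ 4.100.
p = a·p₁ + b·p₂ ≈ (-0.750, 0.569, -0.337); φ = arcsin(p_z) ≈ -19.68°, λ = atan2(p_y, p_x) ≈ 142.80°.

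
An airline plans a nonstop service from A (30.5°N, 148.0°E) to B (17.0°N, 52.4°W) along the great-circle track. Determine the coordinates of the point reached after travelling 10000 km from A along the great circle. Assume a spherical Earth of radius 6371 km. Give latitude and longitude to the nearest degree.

≈ (51°N, 75°W)

Convert each endpoint to a unit vector on the sphere (x = cos φ cos λ, y = cos φ sin λ, z = sin φ).
The central angle between the endpoints is δ = arccos(p₁·p₂) ≈ 2.245 rad (128.6°). The total great-circle distance is δ·R ≈ 2.245 × 6371 ≈ 14300 km, so the target fraction is f = 10000/14300 ≈ 0.699.
Interpolate at f ≈ 0.699 with slerp weights a = sin((1−f)δ)/sin δ ≈ 0.800, b = sin(fδ)/sin δ ≈ 1.280.
p = a·p₁ + b·p₂ ≈ (0.162, -0.604, 0.780); φ = arcsin(p_z) ≈ 51.25°, λ = atan2(p_y, p_x) ≈ -74.96°.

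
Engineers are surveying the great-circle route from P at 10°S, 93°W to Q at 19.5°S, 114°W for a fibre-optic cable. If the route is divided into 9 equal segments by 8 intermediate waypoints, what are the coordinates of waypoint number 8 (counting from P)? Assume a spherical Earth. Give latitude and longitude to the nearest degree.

Convert each endpoint to a unit vector on the sphere (x = cos φ cos λ, y = cos φ sin λ, z = sin φ).
The central angle between the endpoints is δ = arccos(p₁·p₂) ≈ 0.391 rad (22.4°).
Interpolate at f = 8/9 with slerp weights a = sin((1−f)δ)/sin δ ≈ 0.114, b = sin(fδ)/sin δ ≈ 0.894.
p = a·p₁ + b·p₂ ≈ (-0.349, -0.882, -0.318); φ = arcsin(p_z) ≈ -18.55°, λ = atan2(p_y, p_x) ≈ -111.57°.

≈ 19°S, 112°W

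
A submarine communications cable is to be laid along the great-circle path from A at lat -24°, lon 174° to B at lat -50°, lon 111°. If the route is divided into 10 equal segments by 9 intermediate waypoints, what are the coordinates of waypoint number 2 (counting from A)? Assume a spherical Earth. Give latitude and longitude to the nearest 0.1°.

≈ lat -31.5°, lon 165.0°

From cos δ = sin φ₁ sin φ₂ + cos φ₁ cos φ₂ cos Δλ, the central angle is δ ≈ 0.954 rad (54.7°).
Interpolate at f = 2/10 with slerp weights a = sin((1−f)δ)/sin δ ≈ 0.847, b = sin(fδ)/sin δ ≈ 0.233.
p = a·p₁ + b·p₂ ≈ (-0.823, 0.220, -0.523); φ = arcsin(p_z) ≈ -31.52°, λ = atan2(p_y, p_x) ≈ 165.01°.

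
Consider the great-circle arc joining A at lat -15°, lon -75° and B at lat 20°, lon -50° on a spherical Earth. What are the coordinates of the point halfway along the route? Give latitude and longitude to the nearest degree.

Write both endpoints as unit vectors p₁, p₂ with components (cos φ cos λ, cos φ sin λ, sin φ).
The central angle between the endpoints is δ = arccos(p₁·p₂) ≈ 0.746 rad (42.8°).
Interpolate at f = 1/2 with slerp weights a = sin((1−f)δ)/sin δ ≈ 0.537, b = sin(fδ)/sin δ ≈ 0.537.
p = a·p₁ + b·p₂ ≈ (0.459, -0.888, 0.045); φ = arcsin(p_z) ≈ 2.56°, λ = atan2(p_y, p_x) ≈ -62.67°.

≈ lat 3°, lon -63°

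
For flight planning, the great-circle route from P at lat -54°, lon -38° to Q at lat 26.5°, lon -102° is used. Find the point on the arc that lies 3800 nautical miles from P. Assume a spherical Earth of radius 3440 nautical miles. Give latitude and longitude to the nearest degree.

≈ lat -3°, lon -85°

From cos δ = sin φ₁ sin φ₂ + cos φ₁ cos φ₂ cos Δλ, the central angle is δ ≈ 1.702 rad (97.5°). The total great-circle distance is δ·R ≈ 1.702 × 3440 ≈ 5853 nmi, so the target fraction is f = 3800/5853 ≈ 0.649.
Interpolate at f ≈ 0.649 with slerp weights a = sin((1−f)δ)/sin δ ≈ 0.567, b = sin(fδ)/sin δ ≈ 0.901.
p = a·p₁ + b·p₂ ≈ (0.095, -0.994, -0.057); φ = arcsin(p_z) ≈ -3.25°, λ = atan2(p_y, p_x) ≈ -84.54°.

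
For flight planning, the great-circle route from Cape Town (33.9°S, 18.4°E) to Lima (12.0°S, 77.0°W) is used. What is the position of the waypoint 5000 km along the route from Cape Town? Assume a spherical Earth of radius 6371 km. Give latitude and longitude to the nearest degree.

≈ 32°S, 36°W

Convert each endpoint to a unit vector on the sphere (x = cos φ cos λ, y = cos φ sin λ, z = sin φ).
The central angle between the endpoints is δ = arccos(p₁·p₂) ≈ 1.531 rad (87.7°). The total great-circle distance is δ·R ≈ 1.531 × 6371 ≈ 9755 km, so the target fraction is f = 5000/9755 ≈ 0.513.
Interpolate at f ≈ 0.513 with slerp weights a = sin((1−f)δ)/sin δ ≈ 0.680, b = sin(fδ)/sin δ ≈ 0.707.
p = a·p₁ + b·p₂ ≈ (0.691, -0.496, -0.526); φ = arcsin(p_z) ≈ -31.74°, λ = atan2(p_y, p_x) ≈ -35.68°.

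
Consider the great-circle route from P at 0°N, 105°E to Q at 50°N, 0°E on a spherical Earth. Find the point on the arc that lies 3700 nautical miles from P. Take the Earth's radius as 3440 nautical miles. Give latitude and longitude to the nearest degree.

≈ 43°N, 56°E

Convert each endpoint to a unit vector on the sphere (x = cos φ cos λ, y = cos φ sin λ, z = sin φ).
The central angle between the endpoints is δ = arccos(p₁·p₂) ≈ 1.738 rad (99.6°). The total great-circle distance is δ·R ≈ 1.738 × 3440 ≈ 5979 nmi, so the target fraction is f = 3700/5979 ≈ 0.619.
Interpolate at f ≈ 0.619 with slerp weights a = sin((1−f)δ)/sin δ ≈ 0.624, b = sin(fδ)/sin δ ≈ 0.892.
p = a·p₁ + b·p₂ ≈ (0.412, 0.602, 0.684); φ = arcsin(p_z) ≈ 43.12°, λ = atan2(p_y, p_x) ≈ 55.62°.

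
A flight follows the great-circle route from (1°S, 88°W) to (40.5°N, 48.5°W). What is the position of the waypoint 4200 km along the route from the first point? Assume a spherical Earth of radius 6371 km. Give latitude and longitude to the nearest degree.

≈ (29°N, 64°W)

From cos δ = sin φ₁ sin φ₂ + cos φ₁ cos φ₂ cos Δλ, the central angle is δ ≈ 0.958 rad (54.9°). The total great-circle distance is δ·R ≈ 0.958 × 6371 ≈ 6102 km, so the target fraction is f = 4200/6102 ≈ 0.688.
Interpolate at f ≈ 0.688 with slerp weights a = sin((1−f)δ)/sin δ ≈ 0.360, b = sin(fδ)/sin δ ≈ 0.749.
p = a·p₁ + b·p₂ ≈ (0.390, -0.786, 0.480); φ = arcsin(p_z) ≈ 28.69°, λ = atan2(p_y, p_x) ≈ -63.61°.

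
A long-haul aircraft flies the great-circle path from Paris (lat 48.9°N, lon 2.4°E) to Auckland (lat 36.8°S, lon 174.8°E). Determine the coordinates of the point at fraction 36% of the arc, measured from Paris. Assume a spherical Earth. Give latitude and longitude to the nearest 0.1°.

Write both endpoints as unit vectors p₁, p₂ with components (cos φ cos λ, cos φ sin λ, sin φ).
The central angle between the endpoints is δ = arccos(p₁·p₂) ≈ 2.909 rad (166.7°).
Interpolate at f = 0.36 with slerp weights a = sin((1−f)δ)/sin δ ≈ 4.162, b = sin(fδ)/sin δ ≈ 3.764.
p = a·p₁ + b·p₂ ≈ (-0.267, 0.388, 0.882); φ = arcsin(p_z) ≈ 61.90°, λ = atan2(p_y, p_x) ≈ 124.59°.

≈ lat 61.9°N, lon 124.6°E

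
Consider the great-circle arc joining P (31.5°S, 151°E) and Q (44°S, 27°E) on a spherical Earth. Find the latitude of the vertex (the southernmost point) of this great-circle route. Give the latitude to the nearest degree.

The great circle lies in the plane with unit normal n̂ = (p₁ × p₂)/|p₁ × p₂|.
Here n̂_z ≈ -0.509; the vertex latitude is φ_max = arccos|n̂_z| ≈ 59.4°.

≈ 59°S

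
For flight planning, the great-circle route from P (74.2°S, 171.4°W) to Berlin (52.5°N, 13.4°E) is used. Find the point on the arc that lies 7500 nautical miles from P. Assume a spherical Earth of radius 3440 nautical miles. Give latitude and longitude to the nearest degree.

Write both endpoints as unit vectors p₁, p₂ with components (cos φ cos λ, cos φ sin λ, sin φ).
The central angle between the endpoints is δ = arccos(p₁·p₂) ≈ 2.761 rad (158.2°). The total great-circle distance is δ·R ≈ 2.761 × 3440 ≈ 9499 nmi, so the target fraction is f = 7500/9499 ≈ 0.790.
Interpolate at f ≈ 0.790 with slerp weights a = sin((1−f)δ)/sin δ ≈ 1.479, b = sin(fδ)/sin δ ≈ 2.209.
p = a·p₁ + b·p₂ ≈ (0.910, 0.251, 0.330); φ = arcsin(p_z) ≈ 19.25°, λ = atan2(p_y, p_x) ≈ 15.45°.

≈ (19°N, 15°E)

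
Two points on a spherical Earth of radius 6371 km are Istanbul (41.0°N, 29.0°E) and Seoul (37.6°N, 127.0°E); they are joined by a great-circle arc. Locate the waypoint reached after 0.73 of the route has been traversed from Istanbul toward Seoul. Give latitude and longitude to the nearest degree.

Write both endpoints as unit vectors p₁, p₂ with components (cos φ cos λ, cos φ sin λ, sin φ).
The central angle between the endpoints is δ = arccos(p₁·p₂) ≈ 1.248 rad (71.5°).
Interpolate at f = 0.73 with slerp weights a = sin((1−f)δ)/sin δ ≈ 0.349, b = sin(fδ)/sin δ ≈ 0.833.
p = a·p₁ + b·p₂ ≈ (-0.167, 0.655, 0.737); φ = arcsin(p_z) ≈ 47.49°, λ = atan2(p_y, p_x) ≈ 104.32°.

≈ 47°N, 104°E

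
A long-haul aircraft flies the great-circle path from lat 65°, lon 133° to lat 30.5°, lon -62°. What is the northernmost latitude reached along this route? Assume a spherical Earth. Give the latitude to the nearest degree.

The great circle lies in the plane with unit normal n̂ = (p₁ × p₂)/|p₁ × p₂|.
Here n̂_z ≈ +0.095; the vertex latitude is φ_max = arccos|n̂_z| ≈ 84.6°.
Check via Clairaut: cos φ_max = |cos φ₁| · sin C = cos(65.0°)·sin(13.0°) ≈ 0.095, again giving ≈ 84.6°.

≈ 85°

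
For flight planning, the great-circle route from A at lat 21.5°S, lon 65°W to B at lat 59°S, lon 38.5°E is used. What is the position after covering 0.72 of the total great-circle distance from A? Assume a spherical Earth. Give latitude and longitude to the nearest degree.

The haversine formula gives a central angle δ ≈ 1.367 rad (78.3°) between the endpoints.
Interpolate at f = 0.72 with slerp weights a = sin((1−f)δ)/sin δ ≈ 0.381, b = sin(fδ)/sin δ ≈ 0.850.
p = a·p₁ + b·p₂ ≈ (0.493, -0.049, -0.869); φ = arcsin(p_z) ≈ -60.32°, λ = atan2(p_y, p_x) ≈ -5.67°.

≈ lat 60°S, lon 6°W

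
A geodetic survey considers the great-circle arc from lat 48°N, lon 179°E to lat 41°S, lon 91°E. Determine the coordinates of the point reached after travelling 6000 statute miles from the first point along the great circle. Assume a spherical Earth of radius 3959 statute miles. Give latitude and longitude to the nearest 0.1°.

≈ lat 17.8°S, lon 115.3°E

Write both endpoints as unit vectors p₁, p₂ with components (cos φ cos λ, cos φ sin λ, sin φ).
The central angle between the endpoints is δ = arccos(p₁·p₂) ≈ 2.060 rad (118.0°). The total great-circle distance is δ·R ≈ 2.060 × 3959 ≈ 8156 mi, so the target fraction is f = 6000/8156 ≈ 0.736.
Interpolate at f ≈ 0.736 with slerp weights a = sin((1−f)δ)/sin δ ≈ 0.587, b = sin(fδ)/sin δ ≈ 1.131.
p = a·p₁ + b·p₂ ≈ (-0.407, 0.860, -0.306); φ = arcsin(p_z) ≈ -17.82°, λ = atan2(p_y, p_x) ≈ 115.34°.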